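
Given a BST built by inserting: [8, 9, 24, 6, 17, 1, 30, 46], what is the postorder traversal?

Tree insertion order: [8, 9, 24, 6, 17, 1, 30, 46]
Tree (level-order array): [8, 6, 9, 1, None, None, 24, None, None, 17, 30, None, None, None, 46]
Postorder traversal: [1, 6, 17, 46, 30, 24, 9, 8]


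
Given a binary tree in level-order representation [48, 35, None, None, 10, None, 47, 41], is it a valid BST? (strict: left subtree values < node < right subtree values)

Level-order array: [48, 35, None, None, 10, None, 47, 41]
Validate using subtree bounds (lo, hi): at each node, require lo < value < hi,
then recurse left with hi=value and right with lo=value.
Preorder trace (stopping at first violation):
  at node 48 with bounds (-inf, +inf): OK
  at node 35 with bounds (-inf, 48): OK
  at node 10 with bounds (35, 48): VIOLATION
Node 10 violates its bound: not (35 < 10 < 48).
Result: Not a valid BST


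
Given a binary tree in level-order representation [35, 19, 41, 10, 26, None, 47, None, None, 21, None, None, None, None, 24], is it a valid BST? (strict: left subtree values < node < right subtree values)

Level-order array: [35, 19, 41, 10, 26, None, 47, None, None, 21, None, None, None, None, 24]
Validate using subtree bounds (lo, hi): at each node, require lo < value < hi,
then recurse left with hi=value and right with lo=value.
Preorder trace (stopping at first violation):
  at node 35 with bounds (-inf, +inf): OK
  at node 19 with bounds (-inf, 35): OK
  at node 10 with bounds (-inf, 19): OK
  at node 26 with bounds (19, 35): OK
  at node 21 with bounds (19, 26): OK
  at node 24 with bounds (21, 26): OK
  at node 41 with bounds (35, +inf): OK
  at node 47 with bounds (41, +inf): OK
No violation found at any node.
Result: Valid BST


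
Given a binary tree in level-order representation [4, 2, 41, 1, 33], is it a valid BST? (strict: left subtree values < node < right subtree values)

Level-order array: [4, 2, 41, 1, 33]
Validate using subtree bounds (lo, hi): at each node, require lo < value < hi,
then recurse left with hi=value and right with lo=value.
Preorder trace (stopping at first violation):
  at node 4 with bounds (-inf, +inf): OK
  at node 2 with bounds (-inf, 4): OK
  at node 1 with bounds (-inf, 2): OK
  at node 33 with bounds (2, 4): VIOLATION
Node 33 violates its bound: not (2 < 33 < 4).
Result: Not a valid BST


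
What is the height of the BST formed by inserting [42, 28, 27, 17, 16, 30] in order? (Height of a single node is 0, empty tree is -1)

Insertion order: [42, 28, 27, 17, 16, 30]
Tree (level-order array): [42, 28, None, 27, 30, 17, None, None, None, 16]
Compute height bottom-up (empty subtree = -1):
  height(16) = 1 + max(-1, -1) = 0
  height(17) = 1 + max(0, -1) = 1
  height(27) = 1 + max(1, -1) = 2
  height(30) = 1 + max(-1, -1) = 0
  height(28) = 1 + max(2, 0) = 3
  height(42) = 1 + max(3, -1) = 4
Height = 4


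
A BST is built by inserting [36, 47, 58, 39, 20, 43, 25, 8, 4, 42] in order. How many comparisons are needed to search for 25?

Search path for 25: 36 -> 20 -> 25
Found: True
Comparisons: 3


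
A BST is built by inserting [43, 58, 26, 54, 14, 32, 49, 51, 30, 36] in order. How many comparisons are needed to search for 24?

Search path for 24: 43 -> 26 -> 14
Found: False
Comparisons: 3


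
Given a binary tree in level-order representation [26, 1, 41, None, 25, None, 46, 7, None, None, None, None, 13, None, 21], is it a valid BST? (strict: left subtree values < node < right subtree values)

Level-order array: [26, 1, 41, None, 25, None, 46, 7, None, None, None, None, 13, None, 21]
Validate using subtree bounds (lo, hi): at each node, require lo < value < hi,
then recurse left with hi=value and right with lo=value.
Preorder trace (stopping at first violation):
  at node 26 with bounds (-inf, +inf): OK
  at node 1 with bounds (-inf, 26): OK
  at node 25 with bounds (1, 26): OK
  at node 7 with bounds (1, 25): OK
  at node 13 with bounds (7, 25): OK
  at node 21 with bounds (13, 25): OK
  at node 41 with bounds (26, +inf): OK
  at node 46 with bounds (41, +inf): OK
No violation found at any node.
Result: Valid BST


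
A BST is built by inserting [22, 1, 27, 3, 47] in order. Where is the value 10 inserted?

Starting tree (level order): [22, 1, 27, None, 3, None, 47]
Insertion path: 22 -> 1 -> 3
Result: insert 10 as right child of 3
Final tree (level order): [22, 1, 27, None, 3, None, 47, None, 10]


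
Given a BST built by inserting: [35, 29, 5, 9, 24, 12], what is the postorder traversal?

Tree insertion order: [35, 29, 5, 9, 24, 12]
Tree (level-order array): [35, 29, None, 5, None, None, 9, None, 24, 12]
Postorder traversal: [12, 24, 9, 5, 29, 35]


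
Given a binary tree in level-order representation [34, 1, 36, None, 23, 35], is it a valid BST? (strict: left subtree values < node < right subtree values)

Level-order array: [34, 1, 36, None, 23, 35]
Validate using subtree bounds (lo, hi): at each node, require lo < value < hi,
then recurse left with hi=value and right with lo=value.
Preorder trace (stopping at first violation):
  at node 34 with bounds (-inf, +inf): OK
  at node 1 with bounds (-inf, 34): OK
  at node 23 with bounds (1, 34): OK
  at node 36 with bounds (34, +inf): OK
  at node 35 with bounds (34, 36): OK
No violation found at any node.
Result: Valid BST


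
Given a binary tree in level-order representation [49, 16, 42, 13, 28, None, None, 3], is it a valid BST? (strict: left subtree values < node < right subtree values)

Level-order array: [49, 16, 42, 13, 28, None, None, 3]
Validate using subtree bounds (lo, hi): at each node, require lo < value < hi,
then recurse left with hi=value and right with lo=value.
Preorder trace (stopping at first violation):
  at node 49 with bounds (-inf, +inf): OK
  at node 16 with bounds (-inf, 49): OK
  at node 13 with bounds (-inf, 16): OK
  at node 3 with bounds (-inf, 13): OK
  at node 28 with bounds (16, 49): OK
  at node 42 with bounds (49, +inf): VIOLATION
Node 42 violates its bound: not (49 < 42 < +inf).
Result: Not a valid BST


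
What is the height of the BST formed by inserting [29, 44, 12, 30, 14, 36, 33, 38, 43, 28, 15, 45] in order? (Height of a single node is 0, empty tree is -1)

Insertion order: [29, 44, 12, 30, 14, 36, 33, 38, 43, 28, 15, 45]
Tree (level-order array): [29, 12, 44, None, 14, 30, 45, None, 28, None, 36, None, None, 15, None, 33, 38, None, None, None, None, None, 43]
Compute height bottom-up (empty subtree = -1):
  height(15) = 1 + max(-1, -1) = 0
  height(28) = 1 + max(0, -1) = 1
  height(14) = 1 + max(-1, 1) = 2
  height(12) = 1 + max(-1, 2) = 3
  height(33) = 1 + max(-1, -1) = 0
  height(43) = 1 + max(-1, -1) = 0
  height(38) = 1 + max(-1, 0) = 1
  height(36) = 1 + max(0, 1) = 2
  height(30) = 1 + max(-1, 2) = 3
  height(45) = 1 + max(-1, -1) = 0
  height(44) = 1 + max(3, 0) = 4
  height(29) = 1 + max(3, 4) = 5
Height = 5


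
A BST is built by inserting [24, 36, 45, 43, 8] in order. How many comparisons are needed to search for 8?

Search path for 8: 24 -> 8
Found: True
Comparisons: 2


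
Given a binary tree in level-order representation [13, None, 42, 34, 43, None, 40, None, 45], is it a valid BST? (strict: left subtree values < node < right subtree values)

Level-order array: [13, None, 42, 34, 43, None, 40, None, 45]
Validate using subtree bounds (lo, hi): at each node, require lo < value < hi,
then recurse left with hi=value and right with lo=value.
Preorder trace (stopping at first violation):
  at node 13 with bounds (-inf, +inf): OK
  at node 42 with bounds (13, +inf): OK
  at node 34 with bounds (13, 42): OK
  at node 40 with bounds (34, 42): OK
  at node 43 with bounds (42, +inf): OK
  at node 45 with bounds (43, +inf): OK
No violation found at any node.
Result: Valid BST


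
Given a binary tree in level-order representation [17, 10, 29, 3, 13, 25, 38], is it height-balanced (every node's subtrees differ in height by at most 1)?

Tree (level-order array): [17, 10, 29, 3, 13, 25, 38]
Definition: a tree is height-balanced if, at every node, |h(left) - h(right)| <= 1 (empty subtree has height -1).
Bottom-up per-node check:
  node 3: h_left=-1, h_right=-1, diff=0 [OK], height=0
  node 13: h_left=-1, h_right=-1, diff=0 [OK], height=0
  node 10: h_left=0, h_right=0, diff=0 [OK], height=1
  node 25: h_left=-1, h_right=-1, diff=0 [OK], height=0
  node 38: h_left=-1, h_right=-1, diff=0 [OK], height=0
  node 29: h_left=0, h_right=0, diff=0 [OK], height=1
  node 17: h_left=1, h_right=1, diff=0 [OK], height=2
All nodes satisfy the balance condition.
Result: Balanced


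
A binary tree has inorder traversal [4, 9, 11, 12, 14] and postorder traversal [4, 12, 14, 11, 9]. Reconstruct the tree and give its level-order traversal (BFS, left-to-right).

Inorder:   [4, 9, 11, 12, 14]
Postorder: [4, 12, 14, 11, 9]
Algorithm: postorder visits root last, so walk postorder right-to-left;
each value is the root of the current inorder slice — split it at that
value, recurse on the right subtree first, then the left.
Recursive splits:
  root=9; inorder splits into left=[4], right=[11, 12, 14]
  root=11; inorder splits into left=[], right=[12, 14]
  root=14; inorder splits into left=[12], right=[]
  root=12; inorder splits into left=[], right=[]
  root=4; inorder splits into left=[], right=[]
Reconstructed level-order: [9, 4, 11, 14, 12]


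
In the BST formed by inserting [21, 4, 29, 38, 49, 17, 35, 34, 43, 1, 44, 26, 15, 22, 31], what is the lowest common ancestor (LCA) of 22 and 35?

Tree insertion order: [21, 4, 29, 38, 49, 17, 35, 34, 43, 1, 44, 26, 15, 22, 31]
Tree (level-order array): [21, 4, 29, 1, 17, 26, 38, None, None, 15, None, 22, None, 35, 49, None, None, None, None, 34, None, 43, None, 31, None, None, 44]
In a BST, the LCA of p=22, q=35 is the first node v on the
root-to-leaf path with p <= v <= q (go left if both < v, right if both > v).
Walk from root:
  at 21: both 22 and 35 > 21, go right
  at 29: 22 <= 29 <= 35, this is the LCA
LCA = 29


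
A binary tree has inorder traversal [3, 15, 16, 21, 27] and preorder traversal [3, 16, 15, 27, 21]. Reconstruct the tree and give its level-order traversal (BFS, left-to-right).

Inorder:  [3, 15, 16, 21, 27]
Preorder: [3, 16, 15, 27, 21]
Algorithm: preorder visits root first, so consume preorder in order;
for each root, split the current inorder slice at that value into
left-subtree inorder and right-subtree inorder, then recurse.
Recursive splits:
  root=3; inorder splits into left=[], right=[15, 16, 21, 27]
  root=16; inorder splits into left=[15], right=[21, 27]
  root=15; inorder splits into left=[], right=[]
  root=27; inorder splits into left=[21], right=[]
  root=21; inorder splits into left=[], right=[]
Reconstructed level-order: [3, 16, 15, 27, 21]


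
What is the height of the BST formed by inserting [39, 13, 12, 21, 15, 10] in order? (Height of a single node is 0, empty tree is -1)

Insertion order: [39, 13, 12, 21, 15, 10]
Tree (level-order array): [39, 13, None, 12, 21, 10, None, 15]
Compute height bottom-up (empty subtree = -1):
  height(10) = 1 + max(-1, -1) = 0
  height(12) = 1 + max(0, -1) = 1
  height(15) = 1 + max(-1, -1) = 0
  height(21) = 1 + max(0, -1) = 1
  height(13) = 1 + max(1, 1) = 2
  height(39) = 1 + max(2, -1) = 3
Height = 3


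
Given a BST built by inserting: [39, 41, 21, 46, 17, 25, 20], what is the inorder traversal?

Tree insertion order: [39, 41, 21, 46, 17, 25, 20]
Tree (level-order array): [39, 21, 41, 17, 25, None, 46, None, 20]
Inorder traversal: [17, 20, 21, 25, 39, 41, 46]


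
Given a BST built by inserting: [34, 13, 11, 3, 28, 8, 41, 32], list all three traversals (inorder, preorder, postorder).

Tree insertion order: [34, 13, 11, 3, 28, 8, 41, 32]
Tree (level-order array): [34, 13, 41, 11, 28, None, None, 3, None, None, 32, None, 8]
Inorder (L, root, R): [3, 8, 11, 13, 28, 32, 34, 41]
Preorder (root, L, R): [34, 13, 11, 3, 8, 28, 32, 41]
Postorder (L, R, root): [8, 3, 11, 32, 28, 13, 41, 34]


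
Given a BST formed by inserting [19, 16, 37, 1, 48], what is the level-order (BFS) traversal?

Tree insertion order: [19, 16, 37, 1, 48]
Tree (level-order array): [19, 16, 37, 1, None, None, 48]
BFS from the root, enqueuing left then right child of each popped node:
  queue [19] -> pop 19, enqueue [16, 37], visited so far: [19]
  queue [16, 37] -> pop 16, enqueue [1], visited so far: [19, 16]
  queue [37, 1] -> pop 37, enqueue [48], visited so far: [19, 16, 37]
  queue [1, 48] -> pop 1, enqueue [none], visited so far: [19, 16, 37, 1]
  queue [48] -> pop 48, enqueue [none], visited so far: [19, 16, 37, 1, 48]
Result: [19, 16, 37, 1, 48]


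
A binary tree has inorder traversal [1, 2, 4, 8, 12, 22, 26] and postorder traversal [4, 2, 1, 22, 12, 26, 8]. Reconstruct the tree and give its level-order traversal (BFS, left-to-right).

Inorder:   [1, 2, 4, 8, 12, 22, 26]
Postorder: [4, 2, 1, 22, 12, 26, 8]
Algorithm: postorder visits root last, so walk postorder right-to-left;
each value is the root of the current inorder slice — split it at that
value, recurse on the right subtree first, then the left.
Recursive splits:
  root=8; inorder splits into left=[1, 2, 4], right=[12, 22, 26]
  root=26; inorder splits into left=[12, 22], right=[]
  root=12; inorder splits into left=[], right=[22]
  root=22; inorder splits into left=[], right=[]
  root=1; inorder splits into left=[], right=[2, 4]
  root=2; inorder splits into left=[], right=[4]
  root=4; inorder splits into left=[], right=[]
Reconstructed level-order: [8, 1, 26, 2, 12, 4, 22]


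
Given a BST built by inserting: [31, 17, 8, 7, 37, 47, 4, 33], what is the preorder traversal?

Tree insertion order: [31, 17, 8, 7, 37, 47, 4, 33]
Tree (level-order array): [31, 17, 37, 8, None, 33, 47, 7, None, None, None, None, None, 4]
Preorder traversal: [31, 17, 8, 7, 4, 37, 33, 47]


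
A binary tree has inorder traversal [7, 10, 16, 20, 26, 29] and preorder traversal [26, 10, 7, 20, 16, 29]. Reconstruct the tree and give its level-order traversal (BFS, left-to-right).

Inorder:  [7, 10, 16, 20, 26, 29]
Preorder: [26, 10, 7, 20, 16, 29]
Algorithm: preorder visits root first, so consume preorder in order;
for each root, split the current inorder slice at that value into
left-subtree inorder and right-subtree inorder, then recurse.
Recursive splits:
  root=26; inorder splits into left=[7, 10, 16, 20], right=[29]
  root=10; inorder splits into left=[7], right=[16, 20]
  root=7; inorder splits into left=[], right=[]
  root=20; inorder splits into left=[16], right=[]
  root=16; inorder splits into left=[], right=[]
  root=29; inorder splits into left=[], right=[]
Reconstructed level-order: [26, 10, 29, 7, 20, 16]


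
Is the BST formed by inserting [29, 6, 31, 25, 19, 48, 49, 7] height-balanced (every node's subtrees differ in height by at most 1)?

Tree (level-order array): [29, 6, 31, None, 25, None, 48, 19, None, None, 49, 7]
Definition: a tree is height-balanced if, at every node, |h(left) - h(right)| <= 1 (empty subtree has height -1).
Bottom-up per-node check:
  node 7: h_left=-1, h_right=-1, diff=0 [OK], height=0
  node 19: h_left=0, h_right=-1, diff=1 [OK], height=1
  node 25: h_left=1, h_right=-1, diff=2 [FAIL (|1--1|=2 > 1)], height=2
  node 6: h_left=-1, h_right=2, diff=3 [FAIL (|-1-2|=3 > 1)], height=3
  node 49: h_left=-1, h_right=-1, diff=0 [OK], height=0
  node 48: h_left=-1, h_right=0, diff=1 [OK], height=1
  node 31: h_left=-1, h_right=1, diff=2 [FAIL (|-1-1|=2 > 1)], height=2
  node 29: h_left=3, h_right=2, diff=1 [OK], height=4
Node 25 violates the condition: |1 - -1| = 2 > 1.
Result: Not balanced


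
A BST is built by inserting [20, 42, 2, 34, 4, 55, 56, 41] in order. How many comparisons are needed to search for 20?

Search path for 20: 20
Found: True
Comparisons: 1


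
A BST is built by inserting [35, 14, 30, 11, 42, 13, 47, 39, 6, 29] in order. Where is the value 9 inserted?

Starting tree (level order): [35, 14, 42, 11, 30, 39, 47, 6, 13, 29]
Insertion path: 35 -> 14 -> 11 -> 6
Result: insert 9 as right child of 6
Final tree (level order): [35, 14, 42, 11, 30, 39, 47, 6, 13, 29, None, None, None, None, None, None, 9]


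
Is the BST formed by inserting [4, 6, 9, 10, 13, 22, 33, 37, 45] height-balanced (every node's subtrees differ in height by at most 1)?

Tree (level-order array): [4, None, 6, None, 9, None, 10, None, 13, None, 22, None, 33, None, 37, None, 45]
Definition: a tree is height-balanced if, at every node, |h(left) - h(right)| <= 1 (empty subtree has height -1).
Bottom-up per-node check:
  node 45: h_left=-1, h_right=-1, diff=0 [OK], height=0
  node 37: h_left=-1, h_right=0, diff=1 [OK], height=1
  node 33: h_left=-1, h_right=1, diff=2 [FAIL (|-1-1|=2 > 1)], height=2
  node 22: h_left=-1, h_right=2, diff=3 [FAIL (|-1-2|=3 > 1)], height=3
  node 13: h_left=-1, h_right=3, diff=4 [FAIL (|-1-3|=4 > 1)], height=4
  node 10: h_left=-1, h_right=4, diff=5 [FAIL (|-1-4|=5 > 1)], height=5
  node 9: h_left=-1, h_right=5, diff=6 [FAIL (|-1-5|=6 > 1)], height=6
  node 6: h_left=-1, h_right=6, diff=7 [FAIL (|-1-6|=7 > 1)], height=7
  node 4: h_left=-1, h_right=7, diff=8 [FAIL (|-1-7|=8 > 1)], height=8
Node 33 violates the condition: |-1 - 1| = 2 > 1.
Result: Not balanced


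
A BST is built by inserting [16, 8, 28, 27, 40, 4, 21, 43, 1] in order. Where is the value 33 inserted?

Starting tree (level order): [16, 8, 28, 4, None, 27, 40, 1, None, 21, None, None, 43]
Insertion path: 16 -> 28 -> 40
Result: insert 33 as left child of 40
Final tree (level order): [16, 8, 28, 4, None, 27, 40, 1, None, 21, None, 33, 43]


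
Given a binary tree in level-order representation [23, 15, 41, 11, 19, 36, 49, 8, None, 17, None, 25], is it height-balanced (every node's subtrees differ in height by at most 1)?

Tree (level-order array): [23, 15, 41, 11, 19, 36, 49, 8, None, 17, None, 25]
Definition: a tree is height-balanced if, at every node, |h(left) - h(right)| <= 1 (empty subtree has height -1).
Bottom-up per-node check:
  node 8: h_left=-1, h_right=-1, diff=0 [OK], height=0
  node 11: h_left=0, h_right=-1, diff=1 [OK], height=1
  node 17: h_left=-1, h_right=-1, diff=0 [OK], height=0
  node 19: h_left=0, h_right=-1, diff=1 [OK], height=1
  node 15: h_left=1, h_right=1, diff=0 [OK], height=2
  node 25: h_left=-1, h_right=-1, diff=0 [OK], height=0
  node 36: h_left=0, h_right=-1, diff=1 [OK], height=1
  node 49: h_left=-1, h_right=-1, diff=0 [OK], height=0
  node 41: h_left=1, h_right=0, diff=1 [OK], height=2
  node 23: h_left=2, h_right=2, diff=0 [OK], height=3
All nodes satisfy the balance condition.
Result: Balanced


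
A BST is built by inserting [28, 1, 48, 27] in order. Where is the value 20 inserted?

Starting tree (level order): [28, 1, 48, None, 27]
Insertion path: 28 -> 1 -> 27
Result: insert 20 as left child of 27
Final tree (level order): [28, 1, 48, None, 27, None, None, 20]


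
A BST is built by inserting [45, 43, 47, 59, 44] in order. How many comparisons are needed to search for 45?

Search path for 45: 45
Found: True
Comparisons: 1


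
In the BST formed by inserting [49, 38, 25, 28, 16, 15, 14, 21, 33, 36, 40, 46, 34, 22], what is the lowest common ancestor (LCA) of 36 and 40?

Tree insertion order: [49, 38, 25, 28, 16, 15, 14, 21, 33, 36, 40, 46, 34, 22]
Tree (level-order array): [49, 38, None, 25, 40, 16, 28, None, 46, 15, 21, None, 33, None, None, 14, None, None, 22, None, 36, None, None, None, None, 34]
In a BST, the LCA of p=36, q=40 is the first node v on the
root-to-leaf path with p <= v <= q (go left if both < v, right if both > v).
Walk from root:
  at 49: both 36 and 40 < 49, go left
  at 38: 36 <= 38 <= 40, this is the LCA
LCA = 38


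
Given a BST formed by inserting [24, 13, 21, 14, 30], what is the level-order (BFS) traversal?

Tree insertion order: [24, 13, 21, 14, 30]
Tree (level-order array): [24, 13, 30, None, 21, None, None, 14]
BFS from the root, enqueuing left then right child of each popped node:
  queue [24] -> pop 24, enqueue [13, 30], visited so far: [24]
  queue [13, 30] -> pop 13, enqueue [21], visited so far: [24, 13]
  queue [30, 21] -> pop 30, enqueue [none], visited so far: [24, 13, 30]
  queue [21] -> pop 21, enqueue [14], visited so far: [24, 13, 30, 21]
  queue [14] -> pop 14, enqueue [none], visited so far: [24, 13, 30, 21, 14]
Result: [24, 13, 30, 21, 14]


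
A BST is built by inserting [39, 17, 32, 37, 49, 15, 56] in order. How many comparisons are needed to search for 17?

Search path for 17: 39 -> 17
Found: True
Comparisons: 2


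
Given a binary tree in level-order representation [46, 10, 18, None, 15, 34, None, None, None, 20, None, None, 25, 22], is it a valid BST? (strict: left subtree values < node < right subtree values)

Level-order array: [46, 10, 18, None, 15, 34, None, None, None, 20, None, None, 25, 22]
Validate using subtree bounds (lo, hi): at each node, require lo < value < hi,
then recurse left with hi=value and right with lo=value.
Preorder trace (stopping at first violation):
  at node 46 with bounds (-inf, +inf): OK
  at node 10 with bounds (-inf, 46): OK
  at node 15 with bounds (10, 46): OK
  at node 18 with bounds (46, +inf): VIOLATION
Node 18 violates its bound: not (46 < 18 < +inf).
Result: Not a valid BST


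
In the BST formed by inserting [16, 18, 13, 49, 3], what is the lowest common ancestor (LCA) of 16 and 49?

Tree insertion order: [16, 18, 13, 49, 3]
Tree (level-order array): [16, 13, 18, 3, None, None, 49]
In a BST, the LCA of p=16, q=49 is the first node v on the
root-to-leaf path with p <= v <= q (go left if both < v, right if both > v).
Walk from root:
  at 16: 16 <= 16 <= 49, this is the LCA
LCA = 16


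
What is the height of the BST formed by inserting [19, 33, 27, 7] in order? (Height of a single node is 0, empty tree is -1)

Insertion order: [19, 33, 27, 7]
Tree (level-order array): [19, 7, 33, None, None, 27]
Compute height bottom-up (empty subtree = -1):
  height(7) = 1 + max(-1, -1) = 0
  height(27) = 1 + max(-1, -1) = 0
  height(33) = 1 + max(0, -1) = 1
  height(19) = 1 + max(0, 1) = 2
Height = 2


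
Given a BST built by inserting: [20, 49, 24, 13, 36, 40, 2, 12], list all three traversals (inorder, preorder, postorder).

Tree insertion order: [20, 49, 24, 13, 36, 40, 2, 12]
Tree (level-order array): [20, 13, 49, 2, None, 24, None, None, 12, None, 36, None, None, None, 40]
Inorder (L, root, R): [2, 12, 13, 20, 24, 36, 40, 49]
Preorder (root, L, R): [20, 13, 2, 12, 49, 24, 36, 40]
Postorder (L, R, root): [12, 2, 13, 40, 36, 24, 49, 20]


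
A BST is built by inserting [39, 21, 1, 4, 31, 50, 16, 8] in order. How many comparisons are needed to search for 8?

Search path for 8: 39 -> 21 -> 1 -> 4 -> 16 -> 8
Found: True
Comparisons: 6


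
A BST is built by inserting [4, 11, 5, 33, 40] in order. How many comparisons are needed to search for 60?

Search path for 60: 4 -> 11 -> 33 -> 40
Found: False
Comparisons: 4


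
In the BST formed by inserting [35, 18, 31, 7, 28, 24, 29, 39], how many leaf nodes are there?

Tree built from: [35, 18, 31, 7, 28, 24, 29, 39]
Tree (level-order array): [35, 18, 39, 7, 31, None, None, None, None, 28, None, 24, 29]
Rule: A leaf has 0 children.
Per-node child counts:
  node 35: 2 child(ren)
  node 18: 2 child(ren)
  node 7: 0 child(ren)
  node 31: 1 child(ren)
  node 28: 2 child(ren)
  node 24: 0 child(ren)
  node 29: 0 child(ren)
  node 39: 0 child(ren)
Matching nodes: [7, 24, 29, 39]
Count of leaf nodes: 4


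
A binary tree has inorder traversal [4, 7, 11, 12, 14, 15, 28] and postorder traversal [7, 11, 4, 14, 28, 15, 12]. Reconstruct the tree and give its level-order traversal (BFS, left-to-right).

Inorder:   [4, 7, 11, 12, 14, 15, 28]
Postorder: [7, 11, 4, 14, 28, 15, 12]
Algorithm: postorder visits root last, so walk postorder right-to-left;
each value is the root of the current inorder slice — split it at that
value, recurse on the right subtree first, then the left.
Recursive splits:
  root=12; inorder splits into left=[4, 7, 11], right=[14, 15, 28]
  root=15; inorder splits into left=[14], right=[28]
  root=28; inorder splits into left=[], right=[]
  root=14; inorder splits into left=[], right=[]
  root=4; inorder splits into left=[], right=[7, 11]
  root=11; inorder splits into left=[7], right=[]
  root=7; inorder splits into left=[], right=[]
Reconstructed level-order: [12, 4, 15, 11, 14, 28, 7]


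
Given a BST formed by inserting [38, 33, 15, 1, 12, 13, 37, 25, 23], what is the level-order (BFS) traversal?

Tree insertion order: [38, 33, 15, 1, 12, 13, 37, 25, 23]
Tree (level-order array): [38, 33, None, 15, 37, 1, 25, None, None, None, 12, 23, None, None, 13]
BFS from the root, enqueuing left then right child of each popped node:
  queue [38] -> pop 38, enqueue [33], visited so far: [38]
  queue [33] -> pop 33, enqueue [15, 37], visited so far: [38, 33]
  queue [15, 37] -> pop 15, enqueue [1, 25], visited so far: [38, 33, 15]
  queue [37, 1, 25] -> pop 37, enqueue [none], visited so far: [38, 33, 15, 37]
  queue [1, 25] -> pop 1, enqueue [12], visited so far: [38, 33, 15, 37, 1]
  queue [25, 12] -> pop 25, enqueue [23], visited so far: [38, 33, 15, 37, 1, 25]
  queue [12, 23] -> pop 12, enqueue [13], visited so far: [38, 33, 15, 37, 1, 25, 12]
  queue [23, 13] -> pop 23, enqueue [none], visited so far: [38, 33, 15, 37, 1, 25, 12, 23]
  queue [13] -> pop 13, enqueue [none], visited so far: [38, 33, 15, 37, 1, 25, 12, 23, 13]
Result: [38, 33, 15, 37, 1, 25, 12, 23, 13]


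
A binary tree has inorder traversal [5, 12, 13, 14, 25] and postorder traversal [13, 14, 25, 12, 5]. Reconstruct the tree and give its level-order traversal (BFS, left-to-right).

Inorder:   [5, 12, 13, 14, 25]
Postorder: [13, 14, 25, 12, 5]
Algorithm: postorder visits root last, so walk postorder right-to-left;
each value is the root of the current inorder slice — split it at that
value, recurse on the right subtree first, then the left.
Recursive splits:
  root=5; inorder splits into left=[], right=[12, 13, 14, 25]
  root=12; inorder splits into left=[], right=[13, 14, 25]
  root=25; inorder splits into left=[13, 14], right=[]
  root=14; inorder splits into left=[13], right=[]
  root=13; inorder splits into left=[], right=[]
Reconstructed level-order: [5, 12, 25, 14, 13]


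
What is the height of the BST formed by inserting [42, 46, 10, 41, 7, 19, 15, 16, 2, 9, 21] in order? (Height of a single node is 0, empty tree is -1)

Insertion order: [42, 46, 10, 41, 7, 19, 15, 16, 2, 9, 21]
Tree (level-order array): [42, 10, 46, 7, 41, None, None, 2, 9, 19, None, None, None, None, None, 15, 21, None, 16]
Compute height bottom-up (empty subtree = -1):
  height(2) = 1 + max(-1, -1) = 0
  height(9) = 1 + max(-1, -1) = 0
  height(7) = 1 + max(0, 0) = 1
  height(16) = 1 + max(-1, -1) = 0
  height(15) = 1 + max(-1, 0) = 1
  height(21) = 1 + max(-1, -1) = 0
  height(19) = 1 + max(1, 0) = 2
  height(41) = 1 + max(2, -1) = 3
  height(10) = 1 + max(1, 3) = 4
  height(46) = 1 + max(-1, -1) = 0
  height(42) = 1 + max(4, 0) = 5
Height = 5


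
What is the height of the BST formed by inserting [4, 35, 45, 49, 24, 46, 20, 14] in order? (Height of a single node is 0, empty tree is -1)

Insertion order: [4, 35, 45, 49, 24, 46, 20, 14]
Tree (level-order array): [4, None, 35, 24, 45, 20, None, None, 49, 14, None, 46]
Compute height bottom-up (empty subtree = -1):
  height(14) = 1 + max(-1, -1) = 0
  height(20) = 1 + max(0, -1) = 1
  height(24) = 1 + max(1, -1) = 2
  height(46) = 1 + max(-1, -1) = 0
  height(49) = 1 + max(0, -1) = 1
  height(45) = 1 + max(-1, 1) = 2
  height(35) = 1 + max(2, 2) = 3
  height(4) = 1 + max(-1, 3) = 4
Height = 4


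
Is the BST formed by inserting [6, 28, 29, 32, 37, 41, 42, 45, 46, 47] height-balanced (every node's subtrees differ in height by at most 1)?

Tree (level-order array): [6, None, 28, None, 29, None, 32, None, 37, None, 41, None, 42, None, 45, None, 46, None, 47]
Definition: a tree is height-balanced if, at every node, |h(left) - h(right)| <= 1 (empty subtree has height -1).
Bottom-up per-node check:
  node 47: h_left=-1, h_right=-1, diff=0 [OK], height=0
  node 46: h_left=-1, h_right=0, diff=1 [OK], height=1
  node 45: h_left=-1, h_right=1, diff=2 [FAIL (|-1-1|=2 > 1)], height=2
  node 42: h_left=-1, h_right=2, diff=3 [FAIL (|-1-2|=3 > 1)], height=3
  node 41: h_left=-1, h_right=3, diff=4 [FAIL (|-1-3|=4 > 1)], height=4
  node 37: h_left=-1, h_right=4, diff=5 [FAIL (|-1-4|=5 > 1)], height=5
  node 32: h_left=-1, h_right=5, diff=6 [FAIL (|-1-5|=6 > 1)], height=6
  node 29: h_left=-1, h_right=6, diff=7 [FAIL (|-1-6|=7 > 1)], height=7
  node 28: h_left=-1, h_right=7, diff=8 [FAIL (|-1-7|=8 > 1)], height=8
  node 6: h_left=-1, h_right=8, diff=9 [FAIL (|-1-8|=9 > 1)], height=9
Node 45 violates the condition: |-1 - 1| = 2 > 1.
Result: Not balanced


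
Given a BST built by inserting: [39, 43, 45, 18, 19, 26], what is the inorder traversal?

Tree insertion order: [39, 43, 45, 18, 19, 26]
Tree (level-order array): [39, 18, 43, None, 19, None, 45, None, 26]
Inorder traversal: [18, 19, 26, 39, 43, 45]


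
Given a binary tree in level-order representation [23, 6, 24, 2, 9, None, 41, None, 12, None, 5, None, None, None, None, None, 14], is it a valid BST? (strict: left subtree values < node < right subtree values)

Level-order array: [23, 6, 24, 2, 9, None, 41, None, 12, None, 5, None, None, None, None, None, 14]
Validate using subtree bounds (lo, hi): at each node, require lo < value < hi,
then recurse left with hi=value and right with lo=value.
Preorder trace (stopping at first violation):
  at node 23 with bounds (-inf, +inf): OK
  at node 6 with bounds (-inf, 23): OK
  at node 2 with bounds (-inf, 6): OK
  at node 12 with bounds (2, 6): VIOLATION
Node 12 violates its bound: not (2 < 12 < 6).
Result: Not a valid BST


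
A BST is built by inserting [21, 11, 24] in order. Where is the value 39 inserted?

Starting tree (level order): [21, 11, 24]
Insertion path: 21 -> 24
Result: insert 39 as right child of 24
Final tree (level order): [21, 11, 24, None, None, None, 39]


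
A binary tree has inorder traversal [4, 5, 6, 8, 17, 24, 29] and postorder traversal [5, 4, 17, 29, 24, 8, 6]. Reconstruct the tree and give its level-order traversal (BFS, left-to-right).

Inorder:   [4, 5, 6, 8, 17, 24, 29]
Postorder: [5, 4, 17, 29, 24, 8, 6]
Algorithm: postorder visits root last, so walk postorder right-to-left;
each value is the root of the current inorder slice — split it at that
value, recurse on the right subtree first, then the left.
Recursive splits:
  root=6; inorder splits into left=[4, 5], right=[8, 17, 24, 29]
  root=8; inorder splits into left=[], right=[17, 24, 29]
  root=24; inorder splits into left=[17], right=[29]
  root=29; inorder splits into left=[], right=[]
  root=17; inorder splits into left=[], right=[]
  root=4; inorder splits into left=[], right=[5]
  root=5; inorder splits into left=[], right=[]
Reconstructed level-order: [6, 4, 8, 5, 24, 17, 29]


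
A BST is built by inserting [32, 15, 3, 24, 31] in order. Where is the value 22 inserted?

Starting tree (level order): [32, 15, None, 3, 24, None, None, None, 31]
Insertion path: 32 -> 15 -> 24
Result: insert 22 as left child of 24
Final tree (level order): [32, 15, None, 3, 24, None, None, 22, 31]


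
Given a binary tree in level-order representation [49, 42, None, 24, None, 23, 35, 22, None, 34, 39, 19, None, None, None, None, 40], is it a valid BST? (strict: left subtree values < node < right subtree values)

Level-order array: [49, 42, None, 24, None, 23, 35, 22, None, 34, 39, 19, None, None, None, None, 40]
Validate using subtree bounds (lo, hi): at each node, require lo < value < hi,
then recurse left with hi=value and right with lo=value.
Preorder trace (stopping at first violation):
  at node 49 with bounds (-inf, +inf): OK
  at node 42 with bounds (-inf, 49): OK
  at node 24 with bounds (-inf, 42): OK
  at node 23 with bounds (-inf, 24): OK
  at node 22 with bounds (-inf, 23): OK
  at node 19 with bounds (-inf, 22): OK
  at node 35 with bounds (24, 42): OK
  at node 34 with bounds (24, 35): OK
  at node 39 with bounds (35, 42): OK
  at node 40 with bounds (39, 42): OK
No violation found at any node.
Result: Valid BST


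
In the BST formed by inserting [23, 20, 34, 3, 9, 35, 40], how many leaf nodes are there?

Tree built from: [23, 20, 34, 3, 9, 35, 40]
Tree (level-order array): [23, 20, 34, 3, None, None, 35, None, 9, None, 40]
Rule: A leaf has 0 children.
Per-node child counts:
  node 23: 2 child(ren)
  node 20: 1 child(ren)
  node 3: 1 child(ren)
  node 9: 0 child(ren)
  node 34: 1 child(ren)
  node 35: 1 child(ren)
  node 40: 0 child(ren)
Matching nodes: [9, 40]
Count of leaf nodes: 2


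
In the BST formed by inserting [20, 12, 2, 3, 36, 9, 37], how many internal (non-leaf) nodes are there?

Tree built from: [20, 12, 2, 3, 36, 9, 37]
Tree (level-order array): [20, 12, 36, 2, None, None, 37, None, 3, None, None, None, 9]
Rule: An internal node has at least one child.
Per-node child counts:
  node 20: 2 child(ren)
  node 12: 1 child(ren)
  node 2: 1 child(ren)
  node 3: 1 child(ren)
  node 9: 0 child(ren)
  node 36: 1 child(ren)
  node 37: 0 child(ren)
Matching nodes: [20, 12, 2, 3, 36]
Count of internal (non-leaf) nodes: 5


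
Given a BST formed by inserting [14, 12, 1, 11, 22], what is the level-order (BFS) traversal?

Tree insertion order: [14, 12, 1, 11, 22]
Tree (level-order array): [14, 12, 22, 1, None, None, None, None, 11]
BFS from the root, enqueuing left then right child of each popped node:
  queue [14] -> pop 14, enqueue [12, 22], visited so far: [14]
  queue [12, 22] -> pop 12, enqueue [1], visited so far: [14, 12]
  queue [22, 1] -> pop 22, enqueue [none], visited so far: [14, 12, 22]
  queue [1] -> pop 1, enqueue [11], visited so far: [14, 12, 22, 1]
  queue [11] -> pop 11, enqueue [none], visited so far: [14, 12, 22, 1, 11]
Result: [14, 12, 22, 1, 11]


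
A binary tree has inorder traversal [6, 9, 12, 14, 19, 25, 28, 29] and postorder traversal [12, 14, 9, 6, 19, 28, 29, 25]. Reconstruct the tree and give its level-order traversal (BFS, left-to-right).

Inorder:   [6, 9, 12, 14, 19, 25, 28, 29]
Postorder: [12, 14, 9, 6, 19, 28, 29, 25]
Algorithm: postorder visits root last, so walk postorder right-to-left;
each value is the root of the current inorder slice — split it at that
value, recurse on the right subtree first, then the left.
Recursive splits:
  root=25; inorder splits into left=[6, 9, 12, 14, 19], right=[28, 29]
  root=29; inorder splits into left=[28], right=[]
  root=28; inorder splits into left=[], right=[]
  root=19; inorder splits into left=[6, 9, 12, 14], right=[]
  root=6; inorder splits into left=[], right=[9, 12, 14]
  root=9; inorder splits into left=[], right=[12, 14]
  root=14; inorder splits into left=[12], right=[]
  root=12; inorder splits into left=[], right=[]
Reconstructed level-order: [25, 19, 29, 6, 28, 9, 14, 12]


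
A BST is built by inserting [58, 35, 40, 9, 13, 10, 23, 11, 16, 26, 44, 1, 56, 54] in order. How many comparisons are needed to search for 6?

Search path for 6: 58 -> 35 -> 9 -> 1
Found: False
Comparisons: 4


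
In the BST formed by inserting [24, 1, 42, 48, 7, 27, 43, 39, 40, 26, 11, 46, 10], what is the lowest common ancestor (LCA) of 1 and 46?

Tree insertion order: [24, 1, 42, 48, 7, 27, 43, 39, 40, 26, 11, 46, 10]
Tree (level-order array): [24, 1, 42, None, 7, 27, 48, None, 11, 26, 39, 43, None, 10, None, None, None, None, 40, None, 46]
In a BST, the LCA of p=1, q=46 is the first node v on the
root-to-leaf path with p <= v <= q (go left if both < v, right if both > v).
Walk from root:
  at 24: 1 <= 24 <= 46, this is the LCA
LCA = 24


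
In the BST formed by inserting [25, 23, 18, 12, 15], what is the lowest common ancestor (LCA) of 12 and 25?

Tree insertion order: [25, 23, 18, 12, 15]
Tree (level-order array): [25, 23, None, 18, None, 12, None, None, 15]
In a BST, the LCA of p=12, q=25 is the first node v on the
root-to-leaf path with p <= v <= q (go left if both < v, right if both > v).
Walk from root:
  at 25: 12 <= 25 <= 25, this is the LCA
LCA = 25


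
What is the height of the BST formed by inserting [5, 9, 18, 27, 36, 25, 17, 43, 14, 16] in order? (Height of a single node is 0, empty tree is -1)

Insertion order: [5, 9, 18, 27, 36, 25, 17, 43, 14, 16]
Tree (level-order array): [5, None, 9, None, 18, 17, 27, 14, None, 25, 36, None, 16, None, None, None, 43]
Compute height bottom-up (empty subtree = -1):
  height(16) = 1 + max(-1, -1) = 0
  height(14) = 1 + max(-1, 0) = 1
  height(17) = 1 + max(1, -1) = 2
  height(25) = 1 + max(-1, -1) = 0
  height(43) = 1 + max(-1, -1) = 0
  height(36) = 1 + max(-1, 0) = 1
  height(27) = 1 + max(0, 1) = 2
  height(18) = 1 + max(2, 2) = 3
  height(9) = 1 + max(-1, 3) = 4
  height(5) = 1 + max(-1, 4) = 5
Height = 5


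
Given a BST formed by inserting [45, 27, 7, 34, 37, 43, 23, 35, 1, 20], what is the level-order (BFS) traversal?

Tree insertion order: [45, 27, 7, 34, 37, 43, 23, 35, 1, 20]
Tree (level-order array): [45, 27, None, 7, 34, 1, 23, None, 37, None, None, 20, None, 35, 43]
BFS from the root, enqueuing left then right child of each popped node:
  queue [45] -> pop 45, enqueue [27], visited so far: [45]
  queue [27] -> pop 27, enqueue [7, 34], visited so far: [45, 27]
  queue [7, 34] -> pop 7, enqueue [1, 23], visited so far: [45, 27, 7]
  queue [34, 1, 23] -> pop 34, enqueue [37], visited so far: [45, 27, 7, 34]
  queue [1, 23, 37] -> pop 1, enqueue [none], visited so far: [45, 27, 7, 34, 1]
  queue [23, 37] -> pop 23, enqueue [20], visited so far: [45, 27, 7, 34, 1, 23]
  queue [37, 20] -> pop 37, enqueue [35, 43], visited so far: [45, 27, 7, 34, 1, 23, 37]
  queue [20, 35, 43] -> pop 20, enqueue [none], visited so far: [45, 27, 7, 34, 1, 23, 37, 20]
  queue [35, 43] -> pop 35, enqueue [none], visited so far: [45, 27, 7, 34, 1, 23, 37, 20, 35]
  queue [43] -> pop 43, enqueue [none], visited so far: [45, 27, 7, 34, 1, 23, 37, 20, 35, 43]
Result: [45, 27, 7, 34, 1, 23, 37, 20, 35, 43]


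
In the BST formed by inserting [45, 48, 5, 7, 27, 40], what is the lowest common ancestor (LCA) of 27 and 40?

Tree insertion order: [45, 48, 5, 7, 27, 40]
Tree (level-order array): [45, 5, 48, None, 7, None, None, None, 27, None, 40]
In a BST, the LCA of p=27, q=40 is the first node v on the
root-to-leaf path with p <= v <= q (go left if both < v, right if both > v).
Walk from root:
  at 45: both 27 and 40 < 45, go left
  at 5: both 27 and 40 > 5, go right
  at 7: both 27 and 40 > 7, go right
  at 27: 27 <= 27 <= 40, this is the LCA
LCA = 27


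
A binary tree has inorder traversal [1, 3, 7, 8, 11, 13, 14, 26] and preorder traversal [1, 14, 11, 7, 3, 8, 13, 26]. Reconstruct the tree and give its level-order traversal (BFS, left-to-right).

Inorder:  [1, 3, 7, 8, 11, 13, 14, 26]
Preorder: [1, 14, 11, 7, 3, 8, 13, 26]
Algorithm: preorder visits root first, so consume preorder in order;
for each root, split the current inorder slice at that value into
left-subtree inorder and right-subtree inorder, then recurse.
Recursive splits:
  root=1; inorder splits into left=[], right=[3, 7, 8, 11, 13, 14, 26]
  root=14; inorder splits into left=[3, 7, 8, 11, 13], right=[26]
  root=11; inorder splits into left=[3, 7, 8], right=[13]
  root=7; inorder splits into left=[3], right=[8]
  root=3; inorder splits into left=[], right=[]
  root=8; inorder splits into left=[], right=[]
  root=13; inorder splits into left=[], right=[]
  root=26; inorder splits into left=[], right=[]
Reconstructed level-order: [1, 14, 11, 26, 7, 13, 3, 8]


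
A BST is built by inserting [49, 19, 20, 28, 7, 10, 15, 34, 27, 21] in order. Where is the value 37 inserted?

Starting tree (level order): [49, 19, None, 7, 20, None, 10, None, 28, None, 15, 27, 34, None, None, 21]
Insertion path: 49 -> 19 -> 20 -> 28 -> 34
Result: insert 37 as right child of 34
Final tree (level order): [49, 19, None, 7, 20, None, 10, None, 28, None, 15, 27, 34, None, None, 21, None, None, 37]


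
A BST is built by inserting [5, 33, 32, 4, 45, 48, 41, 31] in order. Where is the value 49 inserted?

Starting tree (level order): [5, 4, 33, None, None, 32, 45, 31, None, 41, 48]
Insertion path: 5 -> 33 -> 45 -> 48
Result: insert 49 as right child of 48
Final tree (level order): [5, 4, 33, None, None, 32, 45, 31, None, 41, 48, None, None, None, None, None, 49]
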